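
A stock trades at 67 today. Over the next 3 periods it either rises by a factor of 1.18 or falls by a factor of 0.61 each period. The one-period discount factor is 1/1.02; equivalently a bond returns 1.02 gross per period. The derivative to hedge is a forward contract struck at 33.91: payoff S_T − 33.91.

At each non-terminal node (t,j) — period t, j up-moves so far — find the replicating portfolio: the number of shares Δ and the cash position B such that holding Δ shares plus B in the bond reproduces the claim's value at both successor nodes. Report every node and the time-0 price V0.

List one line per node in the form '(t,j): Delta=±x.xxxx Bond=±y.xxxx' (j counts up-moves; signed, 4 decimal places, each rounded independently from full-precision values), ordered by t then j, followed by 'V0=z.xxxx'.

(0,0): Delta=1.0000 Bond=-31.9542
(1,0): Delta=1.0000 Bond=-32.5932
(1,1): Delta=1.0000 Bond=-32.5932
(2,0): Delta=1.0000 Bond=-33.2451
(2,1): Delta=1.0000 Bond=-33.2451
(2,2): Delta=1.0000 Bond=-33.2451
V0=35.0458

No-arbitrage ⇒ martingale measure with p* = (R−d)/(u−d) = 0.7193.
Terminal payoffs: V(3,0)=-18.7023, V(3,1)=-4.4918, V(3,2)=22.9974, V(3,3)=76.1731
(2,0): S=24.9307. Δ = (V_up−V_dn)/(S_up−S_dn) = (-4.4918−-18.7023)/(29.4182−15.2077) = 1.0000. V = [p*·-4.4918 + (1−p*)·-18.7023]/1.02 = -8.3144. B = V − Δ·S = -33.2451.
(2,1): S=48.2266. Δ = (V_up−V_dn)/(S_up−S_dn) = (22.9974−-4.4918)/(56.9074−29.4182) = 1.0000. V = [p*·22.9974 + (1−p*)·-4.4918]/1.02 = 14.9815. B = V − Δ·S = -33.2451.
(2,2): S=93.2908. Δ = (V_up−V_dn)/(S_up−S_dn) = (76.1731−22.9974)/(110.0831−56.9074) = 1.0000. V = [p*·76.1731 + (1−p*)·22.9974]/1.02 = 60.0457. B = V − Δ·S = -33.2451.
(1,0): S=40.8700. Δ = (V_up−V_dn)/(S_up−S_dn) = (14.9815−-8.3144)/(48.2266−24.9307) = 1.0000. V = [p*·14.9815 + (1−p*)·-8.3144]/1.02 = 8.2768. B = V − Δ·S = -32.5932.
(1,1): S=79.0600. Δ = (V_up−V_dn)/(S_up−S_dn) = (60.0457−14.9815)/(93.2908−48.2266) = 1.0000. V = [p*·60.0457 + (1−p*)·14.9815]/1.02 = 46.4668. B = V − Δ·S = -32.5932.
(0,0): S=67.0000. Δ = (V_up−V_dn)/(S_up−S_dn) = (46.4668−8.2768)/(79.0600−40.8700) = 1.0000. V = [p*·46.4668 + (1−p*)·8.2768]/1.02 = 35.0458. B = V − Δ·S = -31.9542.
Root portfolio cost Δ·67+B reproduces V0=35.0458.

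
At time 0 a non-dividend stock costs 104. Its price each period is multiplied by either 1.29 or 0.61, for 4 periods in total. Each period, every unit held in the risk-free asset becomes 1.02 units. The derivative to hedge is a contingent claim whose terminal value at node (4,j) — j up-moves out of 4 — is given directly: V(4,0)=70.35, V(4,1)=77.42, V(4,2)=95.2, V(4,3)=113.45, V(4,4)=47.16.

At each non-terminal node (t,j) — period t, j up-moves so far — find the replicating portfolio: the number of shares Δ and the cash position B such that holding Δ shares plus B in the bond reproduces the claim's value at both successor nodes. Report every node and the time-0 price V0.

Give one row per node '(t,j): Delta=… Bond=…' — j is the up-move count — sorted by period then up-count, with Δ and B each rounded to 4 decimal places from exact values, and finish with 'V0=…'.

(0,0): Delta=-0.0148 Bond=86.4479
(1,0): Delta=0.3623 Bond=64.2483
(1,1): Delta=-0.1323 Bond=103.9347
(2,0): Delta=0.5040 Bond=60.0517
(2,1): Delta=0.3182 Bond=69.1430
(2,2): Delta=-0.2726 Bond=130.2939
(3,0): Delta=0.4404 Bond=62.7527
(3,1): Delta=0.5238 Bond=60.2650
(3,2): Delta=0.2542 Bond=77.2830
(3,3): Delta=-0.4367 Bond=169.5255
V0=84.9036

Risk-neutral probability p* = (R−d)/(u−d) = (1.02−0.61)/(1.29−0.61) = 0.6029.
Terminal payoffs: V(4,0)=70.3500, V(4,1)=77.4200, V(4,2)=95.2000, V(4,3)=113.4500, V(4,4)=47.1600
Node (3,0) S=23.6060: V=(p*·77.4200+(1−p*)·70.3500)/1.02=73.1498; Δ=(77.4200−70.3500)/(30.4518−14.3997)=0.4404; B=V−Δ·S=62.7527
Node (3,1) S=49.9209: V=(p*·95.2000+(1−p*)·77.4200)/1.02=86.4121; Δ=(95.2000−77.4200)/(64.3980−30.4518)=0.5238; B=V−Δ·S=60.2650
Node (3,2) S=105.5705: V=(p*·113.4500+(1−p*)·95.2000)/1.02=104.1213; Δ=(113.4500−95.2000)/(136.1860−64.3980)=0.2542; B=V−Δ·S=77.2830
Node (3,3) S=223.2557: V=(p*·47.1600+(1−p*)·113.4500)/1.02=72.0402; Δ=(47.1600−113.4500)/(287.9998−136.1860)=-0.4367; B=V−Δ·S=169.5255
Node (2,0) S=38.6984: V=(p*·86.4121+(1−p*)·73.1498)/1.02=79.5551; Δ=(86.4121−73.1498)/(49.9209−23.6060)=0.5040; B=V−Δ·S=60.0517
Node (2,1) S=81.8376: V=(p*·104.1213+(1−p*)·86.4121)/1.02=95.1859; Δ=(104.1213−86.4121)/(105.5705−49.9209)=0.3182; B=V−Δ·S=69.1430
Node (2,2) S=173.0664: V=(p*·72.0402+(1−p*)·104.1213)/1.02=83.1160; Δ=(72.0402−104.1213)/(223.2557−105.5705)=-0.2726; B=V−Δ·S=130.2939
Node (1,0) S=63.4400: V=(p*·95.1859+(1−p*)·79.5551)/1.02=87.2349; Δ=(95.1859−79.5551)/(81.8376−38.6984)=0.3623; B=V−Δ·S=64.2483
Node (1,1) S=134.1600: V=(p*·83.1160+(1−p*)·95.1859)/1.02=86.1848; Δ=(83.1160−95.1859)/(173.0664−81.8376)=-0.1323; B=V−Δ·S=103.9347
Node (0,0) S=104.0000: V=(p*·86.1848+(1−p*)·87.2349)/1.02=84.9036; Δ=(86.1848−87.2349)/(134.1600−63.4400)=-0.0148; B=V−Δ·S=86.4479
Check: Δ(0,0)·S0 + B(0,0) = 84.9036 = V0.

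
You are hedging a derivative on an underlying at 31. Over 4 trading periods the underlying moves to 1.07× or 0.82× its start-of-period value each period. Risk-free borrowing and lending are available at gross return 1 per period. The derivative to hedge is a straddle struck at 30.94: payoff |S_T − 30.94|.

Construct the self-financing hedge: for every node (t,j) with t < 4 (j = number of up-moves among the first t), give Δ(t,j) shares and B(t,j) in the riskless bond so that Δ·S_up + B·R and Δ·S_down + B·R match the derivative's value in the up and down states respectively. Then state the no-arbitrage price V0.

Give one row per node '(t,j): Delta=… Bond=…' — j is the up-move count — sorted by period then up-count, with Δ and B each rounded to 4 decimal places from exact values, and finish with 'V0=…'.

(0,0): Delta=-0.0630 Bond=7.2704
(1,0): Delta=-0.9673 Bond=30.2578
(1,1): Delta=0.2065 Bond=-1.6692
(2,0): Delta=-1.0000 Bond=30.9400
(2,1): Delta=-0.9575 Bond=29.9926
(2,2): Delta=0.5535 Bond=-13.9820
(3,0): Delta=-1.0000 Bond=30.9400
(3,1): Delta=-1.0000 Bond=30.9400
(3,2): Delta=-0.9449 Bond=29.6241
(3,3): Delta=1.0000 Bond=-30.9400
V0=5.3184

No-arbitrage ⇒ martingale measure with p* = (R−d)/(u−d) = 0.7200.
Payoff layer (t=4): V(4,0)=16.9242, V(4,1)=12.6511, V(4,2)=7.0752, V(4,3)=0.2006, V(4,4)=9.6947
  t=3,j=0: stock 17.0924 → up 18.2889 (V=12.6511), down 14.0158 (V=16.9242). Price 13.8476; hedge Δ=-1.0000, bond B=30.9400.
  t=3,j=1: stock 22.3035 → up 23.8648 (V=7.0752), down 18.2889 (V=12.6511). Price 8.6365; hedge Δ=-1.0000, bond B=30.9400.
  t=3,j=2: stock 29.1034 → up 31.1406 (V=0.2006), down 23.8648 (V=7.0752). Price 2.1255; hedge Δ=-0.9449, bond B=29.6241.
  t=3,j=3: stock 37.9763 → up 40.6347 (V=9.6947), down 31.1406 (V=0.2006). Price 7.0363; hedge Δ=1.0000, bond B=-30.9400.
  t=2,j=0: stock 20.8444 → up 22.3035 (V=8.6365), down 17.0924 (V=13.8476). Price 10.0956; hedge Δ=-1.0000, bond B=30.9400.
  t=2,j=1: stock 27.1994 → up 29.1034 (V=2.1255), down 22.3035 (V=8.6365). Price 3.9486; hedge Δ=-0.9575, bond B=29.9926.
  t=2,j=2: stock 35.4919 → up 37.9763 (V=7.0363), down 29.1034 (V=2.1255). Price 5.6613; hedge Δ=0.5535, bond B=-13.9820.
  t=1,j=0: stock 25.4200 → up 27.1994 (V=3.9486), down 20.8444 (V=10.0956). Price 5.6697; hedge Δ=-0.9673, bond B=30.2578.
  t=1,j=1: stock 33.1700 → up 35.4919 (V=5.6613), down 27.1994 (V=3.9486). Price 5.1817; hedge Δ=0.2065, bond B=-1.6692.
  t=0,j=0: stock 31.0000 → up 33.1700 (V=5.1817), down 25.4200 (V=5.6697). Price 5.3184; hedge Δ=-0.0630, bond B=7.2704.
Root portfolio cost Δ·31+B reproduces V0=5.3184.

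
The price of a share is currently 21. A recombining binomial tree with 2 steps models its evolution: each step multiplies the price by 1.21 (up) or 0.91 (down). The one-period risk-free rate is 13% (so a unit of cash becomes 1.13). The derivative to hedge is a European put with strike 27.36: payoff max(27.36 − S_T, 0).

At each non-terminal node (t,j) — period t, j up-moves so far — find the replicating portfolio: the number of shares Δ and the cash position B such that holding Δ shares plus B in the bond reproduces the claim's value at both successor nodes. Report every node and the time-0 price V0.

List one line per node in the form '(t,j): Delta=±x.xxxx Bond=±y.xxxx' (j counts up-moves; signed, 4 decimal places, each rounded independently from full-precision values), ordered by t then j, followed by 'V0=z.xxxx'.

Under the risk-neutral measure, an up-move has probability p* = (R−d)/(u−d) = 0.7333 and values discount at R = 1.13.
At expiry t=2: V(2,0)=9.9699, V(2,1)=4.2369, V(2,2)=0.0000
  t=1,j=0: stock 19.1100 → up 23.1231 (V=4.2369), down 17.3901 (V=9.9699). Price 5.1024; hedge Δ=-1.0000, bond B=24.2124.
  t=1,j=1: stock 25.4100 → up 30.7461 (V=0.0000), down 23.1231 (V=4.2369). Price 0.9999; hedge Δ=-0.5558, bond B=15.1229.
  t=0,j=0: stock 21.0000 → up 25.4100 (V=0.9999), down 19.1100 (V=5.1024). Price 1.8530; hedge Δ=-0.6512, bond B=15.5281.
The time-0 hedge costs 1.8530, which is the no-arbitrage price.

(0,0): Delta=-0.6512 Bond=15.5281
(1,0): Delta=-1.0000 Bond=24.2124
(1,1): Delta=-0.5558 Bond=15.1229
V0=1.8530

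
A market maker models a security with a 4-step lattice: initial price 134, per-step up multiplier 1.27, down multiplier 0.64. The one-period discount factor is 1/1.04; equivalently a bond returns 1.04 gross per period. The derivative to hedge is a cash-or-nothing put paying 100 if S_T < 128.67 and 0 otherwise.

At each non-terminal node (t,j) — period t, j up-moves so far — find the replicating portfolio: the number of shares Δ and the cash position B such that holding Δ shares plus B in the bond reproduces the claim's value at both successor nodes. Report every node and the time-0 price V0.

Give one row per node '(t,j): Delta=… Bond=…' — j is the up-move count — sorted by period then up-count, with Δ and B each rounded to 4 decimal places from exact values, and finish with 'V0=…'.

(0,0): Delta=-0.4649 Bond=101.9417
(1,0): Delta=-0.6898 Bond=125.3061
(1,1): Delta=-0.3998 Bond=94.9295
(2,0): Delta=0.0000 Bond=92.4556
(2,1): Delta=-0.8897 Bond=152.0894
(2,2): Delta=-0.2578 Bond=68.0431
(3,0): Delta=0.0000 Bond=96.1538
(3,1): Delta=0.0000 Bond=96.1538
(3,2): Delta=-1.1475 Bond=193.8339
(3,3): Delta=0.0000 Bond=0.0000
V0=39.6390

Under the risk-neutral measure, an up-move has probability p* = (R−d)/(u−d) = 0.6349 and values discount at R = 1.04.
Terminal values V(4,·): V(4,0)=100.0000, V(4,1)=100.0000, V(4,2)=100.0000, V(4,3)=0.0000, V(4,4)=0.0000
  t=3,j=0: stock 35.1273 → up 44.6117 (V=100.0000), down 22.4815 (V=100.0000). Price 96.1538; hedge Δ=0.0000, bond B=96.1538.
  t=3,j=1: stock 69.7057 → up 88.5263 (V=100.0000), down 44.6117 (V=100.0000). Price 96.1538; hedge Δ=0.0000, bond B=96.1538.
  t=3,j=2: stock 138.3223 → up 175.6693 (V=0.0000), down 88.5263 (V=100.0000). Price 35.1038; hedge Δ=-1.1475, bond B=193.8339.
  t=3,j=3: stock 274.4833 → up 348.5938 (V=0.0000), down 175.6693 (V=0.0000). Price 0.0000; hedge Δ=0.0000, bond B=0.0000.
  t=2,j=0: stock 54.8864 → up 69.7057 (V=96.1538), down 35.1273 (V=96.1538). Price 92.4556; hedge Δ=0.0000, bond B=92.4556.
  t=2,j=1: stock 108.9152 → up 138.3223 (V=35.1038), down 69.7057 (V=96.1538). Price 55.1845; hedge Δ=-0.8897, bond B=152.0894.
  t=2,j=2: stock 216.1286 → up 274.4833 (V=0.0000), down 138.3223 (V=35.1038). Price 12.3228; hedge Δ=-0.2578, bond B=68.0431.
  t=1,j=0: stock 85.7600 → up 108.9152 (V=55.1845), down 54.8864 (V=92.4556). Price 66.1456; hedge Δ=-0.6898, bond B=125.3061.
  t=1,j=1: stock 170.1800 → up 216.1286 (V=12.3228), down 108.9152 (V=55.1845). Price 26.8949; hedge Δ=-0.3998, bond B=94.9295.
  t=0,j=0: stock 134.0000 → up 170.1800 (V=26.8949), down 85.7600 (V=66.1456). Price 39.6390; hedge Δ=-0.4649, bond B=101.9417.
The time-0 hedge costs 39.6390, which is the no-arbitrage price.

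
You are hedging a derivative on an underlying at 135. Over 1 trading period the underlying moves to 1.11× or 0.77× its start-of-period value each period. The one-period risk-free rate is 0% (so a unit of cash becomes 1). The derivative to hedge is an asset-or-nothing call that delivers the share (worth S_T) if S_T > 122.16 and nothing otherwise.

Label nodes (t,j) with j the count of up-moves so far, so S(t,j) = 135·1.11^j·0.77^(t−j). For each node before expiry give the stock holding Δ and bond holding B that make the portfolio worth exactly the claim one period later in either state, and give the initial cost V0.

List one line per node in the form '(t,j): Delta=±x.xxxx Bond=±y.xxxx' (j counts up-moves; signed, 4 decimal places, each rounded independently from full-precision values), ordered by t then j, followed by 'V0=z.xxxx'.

(0,0): Delta=3.2647 Bond=-339.3662
V0=101.3691

Since d<R<u, set p* = (R−d)/(u−d) = 0.6765; price each node as the discounted p*-expectation of its children.
Payoff layer (t=1): V(1,0)=0.0000, V(1,1)=149.8500
Node (0,0) S=135.0000: V=(p*·149.8500+(1−p*)·0.0000)/1=101.3691; Δ=(149.8500−0.0000)/(149.8500−103.9500)=3.2647; B=V−Δ·S=-339.3662
Check: Δ(0,0)·S0 + B(0,0) = 101.3691 = V0.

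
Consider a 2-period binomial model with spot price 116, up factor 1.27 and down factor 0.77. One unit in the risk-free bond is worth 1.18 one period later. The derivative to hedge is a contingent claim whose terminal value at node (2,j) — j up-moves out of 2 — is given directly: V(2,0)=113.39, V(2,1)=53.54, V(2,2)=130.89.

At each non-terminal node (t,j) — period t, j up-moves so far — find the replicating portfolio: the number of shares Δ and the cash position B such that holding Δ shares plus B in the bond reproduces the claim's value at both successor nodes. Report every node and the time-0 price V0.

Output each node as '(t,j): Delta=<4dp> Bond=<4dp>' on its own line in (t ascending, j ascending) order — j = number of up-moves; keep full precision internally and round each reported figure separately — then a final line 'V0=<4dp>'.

The replicating-portfolio and risk-neutral prices coincide; use p* = (1.18−0.77)/(1.27−0.77) = 0.8200 for the latter.
Terminal payoffs: V(2,0)=113.3900, V(2,1)=53.5400, V(2,2)=130.8900
Node (1,0) S=89.3200: V=(p*·53.5400+(1−p*)·113.3900)/1.18=54.5025; Δ=(53.5400−113.3900)/(113.4364−68.7764)=-1.3401; B=V−Δ·S=174.2025
Node (1,1) S=147.3200: V=(p*·130.8900+(1−p*)·53.5400)/1.18=99.1246; Δ=(130.8900−53.5400)/(187.0964−113.4364)=1.0501; B=V−Δ·S=-55.5754
Node (0,0) S=116.0000: V=(p*·99.1246+(1−p*)·54.5025)/1.18=77.1971; Δ=(99.1246−54.5025)/(147.3200−89.3200)=0.7693; B=V−Δ·S=-12.0469
Self-financing check: at every node Δ·S+B equals the discounted successor values.

(0,0): Delta=0.7693 Bond=-12.0469
(1,0): Delta=-1.3401 Bond=174.2025
(1,1): Delta=1.0501 Bond=-55.5754
V0=77.1971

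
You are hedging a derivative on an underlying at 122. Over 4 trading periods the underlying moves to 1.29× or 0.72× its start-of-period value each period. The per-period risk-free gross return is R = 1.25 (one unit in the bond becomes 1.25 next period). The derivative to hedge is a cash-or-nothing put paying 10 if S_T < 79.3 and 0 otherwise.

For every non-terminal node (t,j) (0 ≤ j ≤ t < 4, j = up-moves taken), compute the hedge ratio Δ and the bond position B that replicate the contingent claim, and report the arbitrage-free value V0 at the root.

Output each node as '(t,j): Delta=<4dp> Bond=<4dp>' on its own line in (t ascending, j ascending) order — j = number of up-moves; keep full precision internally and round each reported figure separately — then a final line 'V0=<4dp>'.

(0,0): Delta=-0.0010 Bond=0.1288
(1,0): Delta=-0.0167 Bond=1.5374
(1,1): Delta=-0.0004 Bond=0.0571
(2,0): Delta=-0.2063 Bond=13.9169
(2,1): Delta=-0.0087 Bond=1.0164
(2,2): Delta=0.0000 Bond=0.0000
(3,0): Delta=0.0000 Bond=8.0000
(3,1): Delta=-0.2150 Bond=18.1053
(3,2): Delta=0.0000 Bond=0.0000
(3,3): Delta=0.0000 Bond=0.0000
V0=0.0054

No-arbitrage ⇒ martingale measure with p* = (R−d)/(u−d) = 0.9298.
Terminal payoffs: V(4,0)=10.0000, V(4,1)=10.0000, V(4,2)=0.0000, V(4,3)=0.0000, V(4,4)=0.0000
(3,0): S=45.5363. Δ = (V_up−V_dn)/(S_up−S_dn) = (10.0000−10.0000)/(58.7418−32.7861) = 0.0000. V = [p*·10.0000 + (1−p*)·10.0000]/1.25 = 8.0000. B = V − Δ·S = 8.0000.
(3,1): S=81.5858. Δ = (V_up−V_dn)/(S_up−S_dn) = (0.0000−10.0000)/(105.2457−58.7418) = -0.2150. V = [p*·0.0000 + (1−p*)·10.0000]/1.25 = 0.5614. B = V − Δ·S = 18.1053.
(3,2): S=146.1745. Δ = (V_up−V_dn)/(S_up−S_dn) = (0.0000−0.0000)/(188.5652−105.2457) = 0.0000. V = [p*·0.0000 + (1−p*)·0.0000]/1.25 = 0.0000. B = V − Δ·S = 0.0000.
(3,3): S=261.8961. Δ = (V_up−V_dn)/(S_up−S_dn) = (0.0000−0.0000)/(337.8459−188.5652) = 0.0000. V = [p*·0.0000 + (1−p*)·0.0000]/1.25 = 0.0000. B = V − Δ·S = 0.0000.
(2,0): S=63.2448. Δ = (V_up−V_dn)/(S_up−S_dn) = (0.5614−8.0000)/(81.5858−45.5363) = -0.2063. V = [p*·0.5614 + (1−p*)·8.0000]/1.25 = 0.8667. B = V − Δ·S = 13.9169.
(2,1): S=113.3136. Δ = (V_up−V_dn)/(S_up−S_dn) = (0.0000−0.5614)/(146.1745−81.5858) = -0.0087. V = [p*·0.0000 + (1−p*)·0.5614]/1.25 = 0.0315. B = V − Δ·S = 1.0164.
(2,2): S=203.0202. Δ = (V_up−V_dn)/(S_up−S_dn) = (0.0000−0.0000)/(261.8961−146.1745) = 0.0000. V = [p*·0.0000 + (1−p*)·0.0000]/1.25 = 0.0000. B = V − Δ·S = 0.0000.
(1,0): S=87.8400. Δ = (V_up−V_dn)/(S_up−S_dn) = (0.0315−0.8667)/(113.3136−63.2448) = -0.0167. V = [p*·0.0315 + (1−p*)·0.8667]/1.25 = 0.0721. B = V − Δ·S = 1.5374.
(1,1): S=157.3800. Δ = (V_up−V_dn)/(S_up−S_dn) = (0.0000−0.0315)/(203.0202−113.3136) = -0.0004. V = [p*·0.0000 + (1−p*)·0.0315]/1.25 = 0.0018. B = V − Δ·S = 0.0571.
(0,0): S=122.0000. Δ = (V_up−V_dn)/(S_up−S_dn) = (0.0018−0.0721)/(157.3800−87.8400) = -0.0010. V = [p*·0.0018 + (1−p*)·0.0721]/1.25 = 0.0054. B = V − Δ·S = 0.1288.
Root portfolio cost Δ·122+B reproduces V0=0.0054.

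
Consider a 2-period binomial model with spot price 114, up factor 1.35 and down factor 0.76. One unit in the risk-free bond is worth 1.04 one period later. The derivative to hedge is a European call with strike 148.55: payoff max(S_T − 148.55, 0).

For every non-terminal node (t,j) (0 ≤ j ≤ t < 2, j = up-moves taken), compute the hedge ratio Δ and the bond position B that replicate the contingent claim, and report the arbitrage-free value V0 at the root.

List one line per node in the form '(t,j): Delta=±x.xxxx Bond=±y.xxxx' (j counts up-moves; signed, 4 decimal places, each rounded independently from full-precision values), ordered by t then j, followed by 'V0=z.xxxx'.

Since d<R<u, set p* = (R−d)/(u−d) = 0.4746; price each node as the discounted p*-expectation of its children.
Terminal values V(2,·): V(2,0)=0.0000, V(2,1)=0.0000, V(2,2)=59.2150
  t=1,j=0: stock 86.6400 → up 116.9640 (V=0.0000), down 65.8464 (V=0.0000). Price 0.0000; hedge Δ=0.0000, bond B=0.0000.
  t=1,j=1: stock 153.9000 → up 207.7650 (V=59.2150), down 116.9640 (V=0.0000). Price 27.0212; hedge Δ=0.6521, bond B=-73.3432.
  t=0,j=0: stock 114.0000 → up 153.9000 (V=27.0212), down 86.6400 (V=0.0000). Price 12.3304; hedge Δ=0.4017, bond B=-33.4682.
The time-0 hedge costs 12.3304, which is the no-arbitrage price.

(0,0): Delta=0.4017 Bond=-33.4682
(1,0): Delta=0.0000 Bond=0.0000
(1,1): Delta=0.6521 Bond=-73.3432
V0=12.3304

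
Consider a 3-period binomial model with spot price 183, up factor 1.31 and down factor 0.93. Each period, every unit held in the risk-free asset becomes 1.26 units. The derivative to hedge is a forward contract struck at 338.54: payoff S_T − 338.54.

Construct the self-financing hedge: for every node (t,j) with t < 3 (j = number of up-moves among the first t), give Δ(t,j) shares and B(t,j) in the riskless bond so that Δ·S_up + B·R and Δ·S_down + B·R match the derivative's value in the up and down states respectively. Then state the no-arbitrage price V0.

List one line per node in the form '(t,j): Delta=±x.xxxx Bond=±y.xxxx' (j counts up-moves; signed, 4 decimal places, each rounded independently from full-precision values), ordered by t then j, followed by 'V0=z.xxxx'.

(0,0): Delta=1.0000 Bond=-169.2382
(1,0): Delta=1.0000 Bond=-213.2401
(1,1): Delta=1.0000 Bond=-213.2401
(2,0): Delta=1.0000 Bond=-268.6825
(2,1): Delta=1.0000 Bond=-268.6825
(2,2): Delta=1.0000 Bond=-268.6825
V0=13.7618

The replicating-portfolio and risk-neutral prices coincide; use p* = (1.26−0.93)/(1.31−0.93) = 0.8684 for the latter.
At expiry t=3: V(3,0)=-191.3427, V(3,1)=-131.1975, V(3,2)=-46.4769, V(3,3)=72.8607
Node (2,0) S=158.2767: V=(p*·-131.1975+(1−p*)·-191.3427)/1.26=-110.4058; Δ=(-131.1975−-191.3427)/(207.3425−147.1973)=1.0000; B=V−Δ·S=-268.6825
Node (2,1) S=222.9489: V=(p*·-46.4769+(1−p*)·-131.1975)/1.26=-45.7336; Δ=(-46.4769−-131.1975)/(292.0631−207.3425)=1.0000; B=V−Δ·S=-268.6825
Node (2,2) S=314.0463: V=(p*·72.8607+(1−p*)·-46.4769)/1.26=45.3638; Δ=(72.8607−-46.4769)/(411.4007−292.0631)=1.0000; B=V−Δ·S=-268.6825
Node (1,0) S=170.1900: V=(p*·-45.7336+(1−p*)·-110.4058)/1.26=-43.0501; Δ=(-45.7336−-110.4058)/(222.9489−158.2767)=1.0000; B=V−Δ·S=-213.2401
Node (1,1) S=239.7300: V=(p*·45.3638+(1−p*)·-45.7336)/1.26=26.4899; Δ=(45.3638−-45.7336)/(314.0463−222.9489)=1.0000; B=V−Δ·S=-213.2401
Node (0,0) S=183.0000: V=(p*·26.4899+(1−p*)·-43.0501)/1.26=13.7618; Δ=(26.4899−-43.0501)/(239.7300−170.1900)=1.0000; B=V−Δ·S=-169.2382
Check: Δ(0,0)·S0 + B(0,0) = 13.7618 = V0.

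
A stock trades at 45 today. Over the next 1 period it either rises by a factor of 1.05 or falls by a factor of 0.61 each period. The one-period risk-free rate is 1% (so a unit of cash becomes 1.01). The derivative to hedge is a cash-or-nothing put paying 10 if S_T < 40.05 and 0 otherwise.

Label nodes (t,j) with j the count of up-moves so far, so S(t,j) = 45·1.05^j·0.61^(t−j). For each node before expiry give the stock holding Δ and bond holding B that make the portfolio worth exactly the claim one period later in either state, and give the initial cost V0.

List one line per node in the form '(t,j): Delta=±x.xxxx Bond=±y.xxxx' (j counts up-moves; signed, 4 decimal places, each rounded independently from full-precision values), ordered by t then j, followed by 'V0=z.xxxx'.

(0,0): Delta=-0.5051 Bond=23.6274
V0=0.9001

No-arbitrage ⇒ martingale measure with p* = (R−d)/(u−d) = 0.9091.
Terminal payoffs: V(1,0)=10.0000, V(1,1)=0.0000
Node (0,0) S=45.0000: V=(p*·0.0000+(1−p*)·10.0000)/1.01=0.9001; Δ=(0.0000−10.0000)/(47.2500−27.4500)=-0.5051; B=V−Δ·S=23.6274
Each (Δ,B) replicates both successor values, so the strategy is self-financing and V0 is arbitrage-free.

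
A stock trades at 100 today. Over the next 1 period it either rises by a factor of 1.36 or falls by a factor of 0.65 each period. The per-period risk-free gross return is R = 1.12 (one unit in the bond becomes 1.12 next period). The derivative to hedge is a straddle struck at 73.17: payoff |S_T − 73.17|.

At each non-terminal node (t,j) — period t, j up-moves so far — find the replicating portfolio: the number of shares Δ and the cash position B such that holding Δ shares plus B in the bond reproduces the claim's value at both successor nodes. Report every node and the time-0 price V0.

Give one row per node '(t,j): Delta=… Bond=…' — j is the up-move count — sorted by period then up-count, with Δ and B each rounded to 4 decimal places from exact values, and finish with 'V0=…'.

The replicating-portfolio and risk-neutral prices coincide; use p* = (1.12−0.65)/(1.36−0.65) = 0.6620 for the latter.
Payoff layer (t=1): V(1,0)=8.1700, V(1,1)=62.8300
(0,0): S=100.0000. Δ = (V_up−V_dn)/(S_up−S_dn) = (62.8300−8.1700)/(136.0000−65.0000) = 0.7699. V = [p*·62.8300 + (1−p*)·8.1700]/1.12 = 39.6012. B = V − Δ·S = -37.3847.
Check: Δ(0,0)·S0 + B(0,0) = 39.6012 = V0.

(0,0): Delta=0.7699 Bond=-37.3847
V0=39.6012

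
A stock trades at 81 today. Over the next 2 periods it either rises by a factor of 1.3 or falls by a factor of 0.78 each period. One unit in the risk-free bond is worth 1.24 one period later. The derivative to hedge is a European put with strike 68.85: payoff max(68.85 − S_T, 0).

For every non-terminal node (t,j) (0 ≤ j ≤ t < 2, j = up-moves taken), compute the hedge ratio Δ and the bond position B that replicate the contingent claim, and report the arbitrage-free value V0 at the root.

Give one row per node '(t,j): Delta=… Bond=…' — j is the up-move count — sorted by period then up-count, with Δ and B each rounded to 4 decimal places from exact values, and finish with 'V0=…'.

Under the risk-neutral measure, an up-move has probability p* = (R−d)/(u−d) = 0.8846 and values discount at R = 1.24.
Terminal payoffs: V(2,0)=19.5696, V(2,1)=0.0000, V(2,2)=0.0000
  t=1,j=0: stock 63.1800 → up 82.1340 (V=0.0000), down 49.2804 (V=19.5696). Price 1.8210; hedge Δ=-0.5957, bond B=39.4548.
  t=1,j=1: stock 105.3000 → up 136.8900 (V=0.0000), down 82.1340 (V=0.0000). Price 0.0000; hedge Δ=0.0000, bond B=0.0000.
  t=0,j=0: stock 81.0000 → up 105.3000 (V=0.0000), down 63.1800 (V=1.8210). Price 0.1694; hedge Δ=-0.0432, bond B=3.6714.
Each (Δ,B) replicates both successor values, so the strategy is self-financing and V0 is arbitrage-free.

(0,0): Delta=-0.0432 Bond=3.6714
(1,0): Delta=-0.5957 Bond=39.4548
(1,1): Delta=0.0000 Bond=0.0000
V0=0.1694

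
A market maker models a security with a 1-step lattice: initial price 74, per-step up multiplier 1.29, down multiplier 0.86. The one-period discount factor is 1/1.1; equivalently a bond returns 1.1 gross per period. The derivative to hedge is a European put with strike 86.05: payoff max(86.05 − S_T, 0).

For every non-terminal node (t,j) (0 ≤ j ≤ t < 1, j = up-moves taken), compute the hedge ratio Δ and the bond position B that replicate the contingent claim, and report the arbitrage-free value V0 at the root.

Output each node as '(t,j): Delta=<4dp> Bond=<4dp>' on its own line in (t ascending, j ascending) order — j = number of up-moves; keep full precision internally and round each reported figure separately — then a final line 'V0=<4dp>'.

The replicating-portfolio and risk-neutral prices coincide; use p* = (1.1−0.86)/(1.29−0.86) = 0.5581 for the latter.
Terminal values V(1,·): V(1,0)=22.4100, V(1,1)=0.0000
Node (0,0) S=74.0000: V=(p*·0.0000+(1−p*)·22.4100)/1.1=9.0019; Δ=(0.0000−22.4100)/(95.4600−63.6400)=-0.7043; B=V−Δ·S=61.1182
Each (Δ,B) replicates both successor values, so the strategy is self-financing and V0 is arbitrage-free.

(0,0): Delta=-0.7043 Bond=61.1182
V0=9.0019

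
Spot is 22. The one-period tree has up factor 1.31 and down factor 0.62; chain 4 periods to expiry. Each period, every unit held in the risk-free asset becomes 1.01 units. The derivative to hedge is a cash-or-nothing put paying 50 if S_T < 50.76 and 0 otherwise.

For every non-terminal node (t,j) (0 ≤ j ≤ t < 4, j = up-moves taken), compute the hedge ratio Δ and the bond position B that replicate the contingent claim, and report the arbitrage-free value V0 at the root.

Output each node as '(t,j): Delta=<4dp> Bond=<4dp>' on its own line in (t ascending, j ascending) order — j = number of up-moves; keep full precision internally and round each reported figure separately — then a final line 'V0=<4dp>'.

(0,0): Delta=-0.5773 Bond=55.8451
(1,0): Delta=0.0000 Bond=48.5295
(1,1): Delta=-0.7874 Bond=62.4604
(2,0): Delta=0.0000 Bond=49.0148
(2,1): Delta=0.0000 Bond=49.0148
(2,2): Delta=-1.0741 Bond=73.9083
(3,0): Delta=0.0000 Bond=49.5050
(3,1): Delta=0.0000 Bond=49.5050
(3,2): Delta=0.0000 Bond=49.5050
(3,3): Delta=-1.4652 Bond=93.9877
V0=43.1451

Since d<R<u, set p* = (R−d)/(u−d) = 0.5652; price each node as the discounted p*-expectation of its children.
Terminal payoffs: V(4,0)=50.0000, V(4,1)=50.0000, V(4,2)=50.0000, V(4,3)=50.0000, V(4,4)=0.0000
Node (3,0) S=5.2432: V=(p*·50.0000+(1−p*)·50.0000)/1.01=49.5050; Δ=(50.0000−50.0000)/(6.8686−3.2508)=0.0000; B=V−Δ·S=49.5050
Node (3,1) S=11.0784: V=(p*·50.0000+(1−p*)·50.0000)/1.01=49.5050; Δ=(50.0000−50.0000)/(14.5127−6.8686)=0.0000; B=V−Δ·S=49.5050
Node (3,2) S=23.4076: V=(p*·50.0000+(1−p*)·50.0000)/1.01=49.5050; Δ=(50.0000−50.0000)/(30.6640−14.5127)=0.0000; B=V−Δ·S=49.5050
Node (3,3) S=49.4580: V=(p*·0.0000+(1−p*)·50.0000)/1.01=21.5239; Δ=(0.0000−50.0000)/(64.7900−30.6640)=-1.4652; B=V−Δ·S=93.9877
Node (2,0) S=8.4568: V=(p*·49.5050+(1−p*)·49.5050)/1.01=49.0148; Δ=(49.5050−49.5050)/(11.0784−5.2432)=0.0000; B=V−Δ·S=49.0148
Node (2,1) S=17.8684: V=(p*·49.5050+(1−p*)·49.5050)/1.01=49.0148; Δ=(49.5050−49.5050)/(23.4076−11.0784)=0.0000; B=V−Δ·S=49.0148
Node (2,2) S=37.7542: V=(p*·21.5239+(1−p*)·49.5050)/1.01=33.3560; Δ=(21.5239−49.5050)/(49.4580−23.4076)=-1.0741; B=V−Δ·S=73.9083
Node (1,0) S=13.6400: V=(p*·49.0148+(1−p*)·49.0148)/1.01=48.5295; Δ=(49.0148−49.0148)/(17.8684−8.4568)=0.0000; B=V−Δ·S=48.5295
Node (1,1) S=28.8200: V=(p*·33.3560+(1−p*)·49.0148)/1.01=39.7665; Δ=(33.3560−49.0148)/(37.7542−17.8684)=-0.7874; B=V−Δ·S=62.4604
Node (0,0) S=22.0000: V=(p*·39.7665+(1−p*)·48.5295)/1.01=43.1451; Δ=(39.7665−48.5295)/(28.8200−13.6400)=-0.5773; B=V−Δ·S=55.8451
Check: Δ(0,0)·S0 + B(0,0) = 43.1451 = V0.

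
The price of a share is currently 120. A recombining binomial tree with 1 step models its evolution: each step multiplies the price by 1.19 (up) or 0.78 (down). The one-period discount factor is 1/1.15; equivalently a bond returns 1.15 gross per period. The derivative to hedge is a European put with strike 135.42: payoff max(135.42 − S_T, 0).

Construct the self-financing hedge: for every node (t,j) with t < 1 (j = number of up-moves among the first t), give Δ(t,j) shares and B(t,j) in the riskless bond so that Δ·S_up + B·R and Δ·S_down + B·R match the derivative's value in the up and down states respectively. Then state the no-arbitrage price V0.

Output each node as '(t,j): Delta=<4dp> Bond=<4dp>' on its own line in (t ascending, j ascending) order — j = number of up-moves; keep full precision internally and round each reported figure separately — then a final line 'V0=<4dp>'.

(0,0): Delta=-0.8500 Bond=105.5478
V0=3.5478

Since d<R<u, set p* = (R−d)/(u−d) = 0.9024; price each node as the discounted p*-expectation of its children.
Payoff layer (t=1): V(1,0)=41.8200, V(1,1)=0.0000
Node (0,0) S=120.0000: V=(p*·0.0000+(1−p*)·41.8200)/1.15=3.5478; Δ=(0.0000−41.8200)/(142.8000−93.6000)=-0.8500; B=V−Δ·S=105.5478
Self-financing check: at every node Δ·S+B equals the discounted successor values.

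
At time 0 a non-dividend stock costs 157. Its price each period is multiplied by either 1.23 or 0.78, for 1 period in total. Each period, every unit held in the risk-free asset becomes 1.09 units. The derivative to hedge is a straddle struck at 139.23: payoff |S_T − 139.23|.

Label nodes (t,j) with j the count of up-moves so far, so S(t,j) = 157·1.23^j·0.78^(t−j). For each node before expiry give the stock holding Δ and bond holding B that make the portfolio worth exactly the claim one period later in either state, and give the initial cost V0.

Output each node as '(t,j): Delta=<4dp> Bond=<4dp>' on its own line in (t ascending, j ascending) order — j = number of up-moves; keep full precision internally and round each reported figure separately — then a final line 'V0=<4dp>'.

The replicating-portfolio and risk-neutral prices coincide; use p* = (1.09−0.78)/(1.23−0.78) = 0.6889 for the latter.
At expiry t=1: V(1,0)=16.7700, V(1,1)=53.8800
(0,0): S=157.0000. Δ = (V_up−V_dn)/(S_up−S_dn) = (53.8800−16.7700)/(193.1100−122.4600) = 0.5253. V = [p*·53.8800 + (1−p*)·16.7700]/1.09 = 38.8391. B = V − Δ·S = -43.6275.
Root portfolio cost Δ·157+B reproduces V0=38.8391.

(0,0): Delta=0.5253 Bond=-43.6275
V0=38.8391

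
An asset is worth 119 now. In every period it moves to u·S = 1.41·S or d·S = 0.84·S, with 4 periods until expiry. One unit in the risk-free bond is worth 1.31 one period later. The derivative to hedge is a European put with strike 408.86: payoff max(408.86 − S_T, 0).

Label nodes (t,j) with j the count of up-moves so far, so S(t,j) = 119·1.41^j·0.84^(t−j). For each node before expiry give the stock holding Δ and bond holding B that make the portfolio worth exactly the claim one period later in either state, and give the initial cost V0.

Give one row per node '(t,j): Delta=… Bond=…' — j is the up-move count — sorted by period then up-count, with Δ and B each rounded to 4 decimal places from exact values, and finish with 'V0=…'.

Since d<R<u, set p* = (R−d)/(u−d) = 0.8246; price each node as the discounted p*-expectation of its children.
Terminal payoffs: V(4,0)=349.6133, V(4,1)=309.4102, V(4,2)=241.9264, V(4,3)=128.6500, V(4,4)=0.0000
  t=3,j=0: stock 70.5318 → up 99.4498 (V=309.4102), down 59.2467 (V=349.6133). Price 241.5751; hedge Δ=-1.0000, bond B=312.1069.
  t=3,j=1: stock 118.3926 → up 166.9336 (V=241.9264), down 99.4498 (V=309.4102). Price 193.7142; hedge Δ=-1.0000, bond B=312.1069.
  t=3,j=2: stock 198.7305 → up 280.2100 (V=128.6500), down 166.9336 (V=241.9264). Price 113.3764; hedge Δ=-1.0000, bond B=312.1069.
  t=3,j=3: stock 333.5833 → up 470.3525 (V=0.0000), down 280.2100 (V=128.6500). Price 17.2291; hedge Δ=-0.6766, bond B=242.9310.
  t=2,j=0: stock 83.9664 → up 118.3926 (V=193.7142), down 70.5318 (V=241.5751). Price 154.2831; hedge Δ=-1.0000, bond B=238.2495.
  t=2,j=1: stock 140.9436 → up 198.7305 (V=113.3764), down 118.3926 (V=193.7142). Price 97.3059; hedge Δ=-1.0000, bond B=238.2495.
  t=2,j=2: stock 236.5839 → up 333.5833 (V=17.2291), down 198.7305 (V=113.3764). Price 26.0283; hedge Δ=-0.7130, bond B=194.7077.
  t=1,j=0: stock 99.9600 → up 140.9436 (V=97.3059), down 83.9664 (V=154.2831). Price 81.9099; hedge Δ=-1.0000, bond B=181.8699.
  t=1,j=1: stock 167.7900 → up 236.5839 (V=26.0283), down 140.9436 (V=97.3059). Price 29.4146; hedge Δ=-0.7453, bond B=154.4631.
  t=0,j=0: stock 119.0000 → up 167.7900 (V=29.4146), down 99.9600 (V=81.9099). Price 29.4842; hedge Δ=-0.7739, bond B=121.5811.
Check: Δ(0,0)·S0 + B(0,0) = 29.4842 = V0.

(0,0): Delta=-0.7739 Bond=121.5811
(1,0): Delta=-1.0000 Bond=181.8699
(1,1): Delta=-0.7453 Bond=154.4631
(2,0): Delta=-1.0000 Bond=238.2495
(2,1): Delta=-1.0000 Bond=238.2495
(2,2): Delta=-0.7130 Bond=194.7077
(3,0): Delta=-1.0000 Bond=312.1069
(3,1): Delta=-1.0000 Bond=312.1069
(3,2): Delta=-1.0000 Bond=312.1069
(3,3): Delta=-0.6766 Bond=242.9310
V0=29.4842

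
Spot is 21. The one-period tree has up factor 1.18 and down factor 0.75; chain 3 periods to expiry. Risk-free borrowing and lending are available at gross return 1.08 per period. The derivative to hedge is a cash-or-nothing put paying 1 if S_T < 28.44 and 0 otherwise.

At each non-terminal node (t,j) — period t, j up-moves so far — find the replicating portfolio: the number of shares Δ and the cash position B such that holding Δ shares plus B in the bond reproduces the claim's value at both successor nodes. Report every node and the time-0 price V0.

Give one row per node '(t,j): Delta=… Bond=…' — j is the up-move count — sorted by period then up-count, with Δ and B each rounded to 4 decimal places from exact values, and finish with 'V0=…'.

(0,0): Delta=-0.0559 Bond=1.6093
(1,0): Delta=0.0000 Bond=0.8573
(1,1): Delta=-0.0667 Bond=2.0049
(2,0): Delta=0.0000 Bond=0.9259
(2,1): Delta=0.0000 Bond=0.9259
(2,2): Delta=-0.0795 Bond=2.5409
V0=0.4350

Since d<R<u, set p* = (R−d)/(u−d) = 0.7674; price each node as the discounted p*-expectation of its children.
Payoff layer (t=3): V(3,0)=1.0000, V(3,1)=1.0000, V(3,2)=1.0000, V(3,3)=0.0000
Node (2,0) S=11.8125: V=(p*·1.0000+(1−p*)·1.0000)/1.08=0.9259; Δ=(1.0000−1.0000)/(13.9387−8.8594)=0.0000; B=V−Δ·S=0.9259
Node (2,1) S=18.5850: V=(p*·1.0000+(1−p*)·1.0000)/1.08=0.9259; Δ=(1.0000−1.0000)/(21.9303−13.9387)=0.0000; B=V−Δ·S=0.9259
Node (2,2) S=29.2404: V=(p*·0.0000+(1−p*)·1.0000)/1.08=0.2153; Δ=(0.0000−1.0000)/(34.5037−21.9303)=-0.0795; B=V−Δ·S=2.5409
Node (1,0) S=15.7500: V=(p*·0.9259+(1−p*)·0.9259)/1.08=0.8573; Δ=(0.9259−0.9259)/(18.5850−11.8125)=0.0000; B=V−Δ·S=0.8573
Node (1,1) S=24.7800: V=(p*·0.2153+(1−p*)·0.9259)/1.08=0.3524; Δ=(0.2153−0.9259)/(29.2404−18.5850)=-0.0667; B=V−Δ·S=2.0049
Node (0,0) S=21.0000: V=(p*·0.3524+(1−p*)·0.8573)/1.08=0.4350; Δ=(0.3524−0.8573)/(24.7800−15.7500)=-0.0559; B=V−Δ·S=1.6093
Self-financing check: at every node Δ·S+B equals the discounted successor values.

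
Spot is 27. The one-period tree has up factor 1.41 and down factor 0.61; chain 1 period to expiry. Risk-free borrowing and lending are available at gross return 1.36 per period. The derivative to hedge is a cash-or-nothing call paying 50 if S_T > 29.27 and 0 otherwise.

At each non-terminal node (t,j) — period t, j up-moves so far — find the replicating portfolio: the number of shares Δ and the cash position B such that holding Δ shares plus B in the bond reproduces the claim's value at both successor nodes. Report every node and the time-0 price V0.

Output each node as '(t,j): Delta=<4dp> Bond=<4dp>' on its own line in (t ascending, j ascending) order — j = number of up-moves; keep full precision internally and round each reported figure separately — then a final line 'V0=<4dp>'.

Since d<R<u, set p* = (R−d)/(u−d) = 0.9375; price each node as the discounted p*-expectation of its children.
Terminal payoffs: V(1,0)=0.0000, V(1,1)=50.0000
Node (0,0) S=27.0000: V=(p*·50.0000+(1−p*)·0.0000)/1.36=34.4669; Δ=(50.0000−0.0000)/(38.0700−16.4700)=2.3148; B=V−Δ·S=-28.0331
Root portfolio cost Δ·27+B reproduces V0=34.4669.

(0,0): Delta=2.3148 Bond=-28.0331
V0=34.4669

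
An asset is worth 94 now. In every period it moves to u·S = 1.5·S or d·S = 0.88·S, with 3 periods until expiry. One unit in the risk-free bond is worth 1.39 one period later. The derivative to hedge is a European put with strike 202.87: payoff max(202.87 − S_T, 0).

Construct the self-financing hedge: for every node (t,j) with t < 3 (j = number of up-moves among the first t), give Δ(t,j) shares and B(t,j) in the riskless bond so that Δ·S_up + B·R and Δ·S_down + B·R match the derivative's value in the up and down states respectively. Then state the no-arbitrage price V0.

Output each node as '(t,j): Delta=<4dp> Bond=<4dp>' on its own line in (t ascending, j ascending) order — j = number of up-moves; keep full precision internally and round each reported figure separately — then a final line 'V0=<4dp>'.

(0,0): Delta=-0.3127 Bond=34.6365
(1,0): Delta=-1.0000 Bond=104.9997
(1,1): Delta=-0.2257 Bond=35.8819
(2,0): Delta=-1.0000 Bond=145.9496
(2,1): Delta=-1.0000 Bond=145.9496
(2,2): Delta=-0.1277 Bond=29.1541
V0=5.2444

Under the risk-neutral measure, an up-move has probability p* = (R−d)/(u−d) = 0.8226 and values discount at R = 1.39.
At expiry t=3: V(3,0)=138.8116, V(3,1)=93.6796, V(3,2)=16.7500, V(3,3)=0.0000
  t=2,j=0: stock 72.7936 → up 109.1904 (V=93.6796), down 64.0584 (V=138.8116). Price 73.1560; hedge Δ=-1.0000, bond B=145.9496.
  t=2,j=1: stock 124.0800 → up 186.1200 (V=16.7500), down 109.1904 (V=93.6796). Price 21.8696; hedge Δ=-1.0000, bond B=145.9496.
  t=2,j=2: stock 211.5000 → up 317.2500 (V=0.0000), down 186.1200 (V=16.7500). Price 2.1380; hedge Δ=-0.1277, bond B=29.1541.
  t=1,j=0: stock 82.7200 → up 124.0800 (V=21.8696), down 72.7936 (V=73.1560). Price 22.2797; hedge Δ=-1.0000, bond B=104.9997.
  t=1,j=1: stock 141.0000 → up 211.5000 (V=2.1380), down 124.0800 (V=21.8696). Price 4.0567; hedge Δ=-0.2257, bond B=35.8819.
  t=0,j=0: stock 94.0000 → up 141.0000 (V=4.0567), down 82.7200 (V=22.2797). Price 5.2444; hedge Δ=-0.3127, bond B=34.6365.
Root portfolio cost Δ·94+B reproduces V0=5.2444.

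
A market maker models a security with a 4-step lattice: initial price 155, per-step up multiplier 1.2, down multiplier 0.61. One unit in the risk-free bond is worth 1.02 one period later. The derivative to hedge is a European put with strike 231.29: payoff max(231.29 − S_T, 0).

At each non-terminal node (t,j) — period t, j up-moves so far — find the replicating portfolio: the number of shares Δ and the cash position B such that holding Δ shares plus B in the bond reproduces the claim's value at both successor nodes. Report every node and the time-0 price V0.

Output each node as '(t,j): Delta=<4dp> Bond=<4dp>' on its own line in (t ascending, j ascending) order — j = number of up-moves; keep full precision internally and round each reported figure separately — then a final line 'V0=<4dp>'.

Risk-neutral probability p* = (R−d)/(u−d) = (1.02−0.61)/(1.2−0.61) = 0.6949.
Terminal values V(4,·): V(4,0)=209.8289, V(4,1)=189.0715, V(4,2)=148.2373, V(4,3)=67.9076, V(4,4)=0.0000
(3,0): S=35.1821. Δ = (V_up−V_dn)/(S_up−S_dn) = (189.0715−209.8289)/(42.2185−21.4611) = -1.0000. V = [p*·189.0715 + (1−p*)·209.8289]/1.02 = 191.5728. B = V − Δ·S = 226.7549.
(3,1): S=69.2106. Δ = (V_up−V_dn)/(S_up−S_dn) = (148.2373−189.0715)/(83.0527−42.2185) = -1.0000. V = [p*·148.2373 + (1−p*)·189.0715]/1.02 = 157.5443. B = V − Δ·S = 226.7549.
(3,2): S=136.1520. Δ = (V_up−V_dn)/(S_up−S_dn) = (67.9076−148.2373)/(163.3824−83.0527) = -1.0000. V = [p*·67.9076 + (1−p*)·148.2373]/1.02 = 90.6029. B = V − Δ·S = 226.7549.
(3,3): S=267.8400. Δ = (V_up−V_dn)/(S_up−S_dn) = (0.0000−67.9076)/(321.4080−163.3824) = -0.4297. V = [p*·0.0000 + (1−p*)·67.9076]/1.02 = 20.3113. B = V − Δ·S = 135.4090.
(2,0): S=57.6755. Δ = (V_up−V_dn)/(S_up−S_dn) = (157.5443−191.5728)/(69.2106−35.1821) = -1.0000. V = [p*·157.5443 + (1−p*)·191.5728]/1.02 = 164.6332. B = V − Δ·S = 222.3087.
(2,1): S=113.4600. Δ = (V_up−V_dn)/(S_up−S_dn) = (90.6029−157.5443)/(136.1520−69.2106) = -1.0000. V = [p*·90.6029 + (1−p*)·157.5443]/1.02 = 108.8487. B = V − Δ·S = 222.3087.
(2,2): S=223.2000. Δ = (V_up−V_dn)/(S_up−S_dn) = (20.3113−90.6029)/(267.8400−136.1520) = -0.5338. V = [p*·20.3113 + (1−p*)·90.6029]/1.02 = 40.9375. B = V − Δ·S = 160.0757.
(1,0): S=94.5500. Δ = (V_up−V_dn)/(S_up−S_dn) = (108.8487−164.6332)/(113.4600−57.6755) = -1.0000. V = [p*·108.8487 + (1−p*)·164.6332]/1.02 = 123.3997. B = V − Δ·S = 217.9497.
(1,1): S=186.0000. Δ = (V_up−V_dn)/(S_up−S_dn) = (40.9375−108.8487)/(223.2000−113.4600) = -0.6188. V = [p*·40.9375 + (1−p*)·108.8487]/1.02 = 60.4472. B = V − Δ·S = 175.5510.
(0,0): S=155.0000. Δ = (V_up−V_dn)/(S_up−S_dn) = (60.4472−123.3997)/(186.0000−94.5500) = -0.6884. V = [p*·60.4472 + (1−p*)·123.3997]/1.02 = 78.0912. B = V − Δ·S = 184.7904.
The time-0 hedge costs 78.0912, which is the no-arbitrage price.

(0,0): Delta=-0.6884 Bond=184.7904
(1,0): Delta=-1.0000 Bond=217.9497
(1,1): Delta=-0.6188 Bond=175.5510
(2,0): Delta=-1.0000 Bond=222.3087
(2,1): Delta=-1.0000 Bond=222.3087
(2,2): Delta=-0.5338 Bond=160.0757
(3,0): Delta=-1.0000 Bond=226.7549
(3,1): Delta=-1.0000 Bond=226.7549
(3,2): Delta=-1.0000 Bond=226.7549
(3,3): Delta=-0.4297 Bond=135.4090
V0=78.0912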